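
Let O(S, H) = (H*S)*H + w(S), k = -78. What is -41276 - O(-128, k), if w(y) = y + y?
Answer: 737732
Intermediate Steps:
w(y) = 2*y
O(S, H) = 2*S + S*H² (O(S, H) = (H*S)*H + 2*S = S*H² + 2*S = 2*S + S*H²)
-41276 - O(-128, k) = -41276 - (-128)*(2 + (-78)²) = -41276 - (-128)*(2 + 6084) = -41276 - (-128)*6086 = -41276 - 1*(-779008) = -41276 + 779008 = 737732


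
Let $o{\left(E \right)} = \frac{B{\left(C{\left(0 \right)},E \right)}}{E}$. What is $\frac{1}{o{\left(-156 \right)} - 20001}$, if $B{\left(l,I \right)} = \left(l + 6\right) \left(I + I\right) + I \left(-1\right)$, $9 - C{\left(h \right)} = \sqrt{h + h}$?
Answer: $- \frac{1}{19972} \approx -5.007 \cdot 10^{-5}$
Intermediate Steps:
$C{\left(h \right)} = 9 - \sqrt{2} \sqrt{h}$ ($C{\left(h \right)} = 9 - \sqrt{h + h} = 9 - \sqrt{2 h} = 9 - \sqrt{2} \sqrt{h}$)
$B{\left(l,I \right)} = - I + 2 I \left(6 + l\right)$ ($B{\left(l,I \right)} = \left(6 + l\right) 2 I - I = 2 I \left(6 + l\right) - I = - I + 2 I \left(6 + l\right)$)
$o{\left(E \right)} = 29$ ($o{\left(E \right)} = \frac{E \left(11 + 2 \left(9 - \sqrt{2} \sqrt{0}\right)\right)}{E} = \frac{E \left(11 + 2 \left(9 - \sqrt{2} \cdot 0\right)\right)}{E} = \frac{E \left(11 + 2 \left(9 + 0\right)\right)}{E} = \frac{E \left(11 + 2 \cdot 9\right)}{E} = \frac{E \left(11 + 18\right)}{E} = \frac{E 29}{E} = \frac{29 E}{E} = 29$)
$\frac{1}{o{\left(-156 \right)} - 20001} = \frac{1}{29 - 20001} = \frac{1}{-19972} = - \frac{1}{19972}$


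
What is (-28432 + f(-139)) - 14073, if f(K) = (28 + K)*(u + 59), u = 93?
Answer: -59377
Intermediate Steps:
f(K) = 4256 + 152*K (f(K) = (28 + K)*(93 + 59) = (28 + K)*152 = 4256 + 152*K)
(-28432 + f(-139)) - 14073 = (-28432 + (4256 + 152*(-139))) - 14073 = (-28432 + (4256 - 21128)) - 14073 = (-28432 - 16872) - 14073 = -45304 - 14073 = -59377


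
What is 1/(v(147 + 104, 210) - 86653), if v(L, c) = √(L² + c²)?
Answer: -86653/7508635308 - √107101/7508635308 ≈ -1.1584e-5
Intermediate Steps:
1/(v(147 + 104, 210) - 86653) = 1/(√((147 + 104)² + 210²) - 86653) = 1/(√(251² + 44100) - 86653) = 1/(√(63001 + 44100) - 86653) = 1/(√107101 - 86653) = 1/(-86653 + √107101)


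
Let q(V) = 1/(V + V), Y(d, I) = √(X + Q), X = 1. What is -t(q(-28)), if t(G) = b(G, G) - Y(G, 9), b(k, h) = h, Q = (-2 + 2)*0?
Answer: 57/56 ≈ 1.0179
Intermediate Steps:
Q = 0 (Q = 0*0 = 0)
Y(d, I) = 1 (Y(d, I) = √(1 + 0) = √1 = 1)
q(V) = 1/(2*V)
t(G) = -1 + G (t(G) = G - 1*1 = G - 1 = -1 + G)
-t(q(-28)) = -(-1 + (½)/(-28)) = -(-1 + (½)*(-1/28)) = -(-1 - 1/56) = -1*(-57/56) = 57/56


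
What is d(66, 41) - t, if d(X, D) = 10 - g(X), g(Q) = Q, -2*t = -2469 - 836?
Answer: -3417/2 ≈ -1708.5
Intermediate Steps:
t = 3305/2 (t = -(-2469 - 836)/2 = -½*(-3305) = 3305/2 ≈ 1652.5)
d(X, D) = 10 - X
d(66, 41) - t = (10 - 1*66) - 1*3305/2 = (10 - 66) - 3305/2 = -56 - 3305/2 = -3417/2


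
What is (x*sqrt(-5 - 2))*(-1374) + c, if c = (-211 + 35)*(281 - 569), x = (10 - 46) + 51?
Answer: 50688 - 20610*I*sqrt(7) ≈ 50688.0 - 54529.0*I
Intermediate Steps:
x = 15 (x = -36 + 51 = 15)
c = 50688 (c = -176*(-288) = 50688)
(x*sqrt(-5 - 2))*(-1374) + c = (15*sqrt(-5 - 2))*(-1374) + 50688 = (15*sqrt(-7))*(-1374) + 50688 = (15*(I*sqrt(7)))*(-1374) + 50688 = (15*I*sqrt(7))*(-1374) + 50688 = -20610*I*sqrt(7) + 50688 = 50688 - 20610*I*sqrt(7)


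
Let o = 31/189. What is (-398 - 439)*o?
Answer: -961/7 ≈ -137.29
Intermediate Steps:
o = 31/189 (o = 31*(1/189) = 31/189 ≈ 0.16402)
(-398 - 439)*o = (-398 - 439)*(31/189) = -837*31/189 = -961/7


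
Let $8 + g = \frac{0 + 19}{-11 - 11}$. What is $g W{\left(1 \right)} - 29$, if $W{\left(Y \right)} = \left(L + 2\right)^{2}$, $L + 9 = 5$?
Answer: $- \frac{709}{11} \approx -64.455$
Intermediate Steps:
$g = - \frac{195}{22}$ ($g = -8 + \frac{0 + 19}{-11 - 11} = -8 + \frac{19}{-22} = -8 + 19 \left(- \frac{1}{22}\right) = -8 - \frac{19}{22} = - \frac{195}{22} \approx -8.8636$)
$L = -4$ ($L = -9 + 5 = -4$)
$W{\left(Y \right)} = 4$ ($W{\left(Y \right)} = \left(-4 + 2\right)^{2} = \left(-2\right)^{2} = 4$)
$g W{\left(1 \right)} - 29 = \left(- \frac{195}{22}\right) 4 - 29 = - \frac{390}{11} - 29 = - \frac{709}{11}$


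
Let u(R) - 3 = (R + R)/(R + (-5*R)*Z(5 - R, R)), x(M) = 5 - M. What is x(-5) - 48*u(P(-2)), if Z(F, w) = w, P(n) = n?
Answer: -1570/11 ≈ -142.73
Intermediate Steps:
u(R) = 3 + 2*R/(R - 5*R²) (u(R) = 3 + (R + R)/(R + (-5*R)*R) = 3 + (2*R)/(R - 5*R²) = 3 + 2*R/(R - 5*R²))
x(-5) - 48*u(P(-2)) = (5 - 1*(-5)) - 240*(-1 + 3*(-2))/(-1 + 5*(-2)) = (5 + 5) - 240*(-1 - 6)/(-1 - 10) = 10 - 240*(-7)/(-11) = 10 - 240*(-1)*(-7)/11 = 10 - 48*35/11 = 10 - 1680/11 = -1570/11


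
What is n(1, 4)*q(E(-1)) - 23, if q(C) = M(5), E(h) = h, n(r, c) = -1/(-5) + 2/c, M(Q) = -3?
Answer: -251/10 ≈ -25.100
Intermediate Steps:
n(r, c) = 1/5 + 2/c (n(r, c) = -1*(-1/5) + 2/c = 1/5 + 2/c)
q(C) = -3
n(1, 4)*q(E(-1)) - 23 = ((1/5)*(10 + 4)/4)*(-3) - 23 = ((1/5)*(1/4)*14)*(-3) - 23 = (7/10)*(-3) - 23 = -21/10 - 23 = -251/10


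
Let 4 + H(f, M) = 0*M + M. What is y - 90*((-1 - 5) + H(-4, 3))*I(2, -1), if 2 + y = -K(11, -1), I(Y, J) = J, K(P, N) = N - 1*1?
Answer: -630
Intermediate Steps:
K(P, N) = -1 + N (K(P, N) = N - 1 = -1 + N)
H(f, M) = -4 + M (H(f, M) = -4 + (0*M + M) = -4 + (0 + M) = -4 + M)
y = 0 (y = -2 - (-1 - 1) = -2 - 1*(-2) = -2 + 2 = 0)
y - 90*((-1 - 5) + H(-4, 3))*I(2, -1) = 0 - 90*((-1 - 5) + (-4 + 3))*(-1) = 0 - 90*(-6 - 1)*(-1) = 0 - (-630)*(-1) = 0 - 90*7 = 0 - 630 = -630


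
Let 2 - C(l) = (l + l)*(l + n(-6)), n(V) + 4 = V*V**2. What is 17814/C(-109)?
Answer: -8907/35860 ≈ -0.24838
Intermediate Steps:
n(V) = -4 + V**3 (n(V) = -4 + V*V**2 = -4 + V**3)
C(l) = 2 - 2*l*(-220 + l) (C(l) = 2 - (l + l)*(l + (-4 + (-6)**3)) = 2 - 2*l*(l + (-4 - 216)) = 2 - 2*l*(l - 220) = 2 - 2*l*(-220 + l))
17814/C(-109) = 17814/(2 - 2*(-109)**2 + 440*(-109)) = 17814/(2 - 2*11881 - 47960) = 17814/(2 - 23762 - 47960) = 17814/(-71720) = 17814*(-1/71720) = -8907/35860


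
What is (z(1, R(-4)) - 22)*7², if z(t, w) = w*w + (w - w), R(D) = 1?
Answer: -1029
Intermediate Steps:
z(t, w) = w² (z(t, w) = w² + 0 = w²)
(z(1, R(-4)) - 22)*7² = (1² - 22)*7² = (1 - 22)*49 = -21*49 = -1029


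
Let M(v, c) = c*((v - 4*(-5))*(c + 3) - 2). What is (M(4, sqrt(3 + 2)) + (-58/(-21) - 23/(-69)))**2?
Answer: 17486725/441 + 51700*sqrt(5)/3 ≈ 78187.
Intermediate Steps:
M(v, c) = c*(-2 + (3 + c)*(20 + v)) (M(v, c) = c*((v + 20)*(3 + c) - 2) = c*((20 + v)*(3 + c) - 2) = c*((3 + c)*(20 + v) - 2) = c*(-2 + (3 + c)*(20 + v)))
(M(4, sqrt(3 + 2)) + (-58/(-21) - 23/(-69)))**2 = (sqrt(3 + 2)*(58 + 3*4 + 20*sqrt(3 + 2) + sqrt(3 + 2)*4) + (-58/(-21) - 23/(-69)))**2 = (sqrt(5)*(58 + 12 + 20*sqrt(5) + sqrt(5)*4) + (-58*(-1/21) - 23*(-1/69)))**2 = (sqrt(5)*(58 + 12 + 20*sqrt(5) + 4*sqrt(5)) + (58/21 + 1/3))**2 = (sqrt(5)*(70 + 24*sqrt(5)) + 65/21)**2 = (65/21 + sqrt(5)*(70 + 24*sqrt(5)))**2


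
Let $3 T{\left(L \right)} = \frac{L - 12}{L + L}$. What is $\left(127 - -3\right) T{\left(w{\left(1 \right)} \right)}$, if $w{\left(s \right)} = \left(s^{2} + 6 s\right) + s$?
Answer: $- \frac{65}{6} \approx -10.833$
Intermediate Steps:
$w{\left(s \right)} = s^{2} + 7 s$
$T{\left(L \right)} = \frac{-12 + L}{6 L}$ ($T{\left(L \right)} = \frac{\left(L - 12\right) \frac{1}{L + L}}{3} = \frac{\left(-12 + L\right) \frac{1}{2 L}}{3} = \frac{\frac{1}{2} \frac{1}{L} \left(-12 + L\right)}{3} = \frac{-12 + L}{6 L}$)
$\left(127 - -3\right) T{\left(w{\left(1 \right)} \right)} = \left(127 - -3\right) \frac{-12 + 1 \left(7 + 1\right)}{6 \cdot 1 \left(7 + 1\right)} = \left(127 + \left(-6 + 9\right)\right) \frac{-12 + 1 \cdot 8}{6 \cdot 1 \cdot 8} = \left(127 + 3\right) \frac{-12 + 8}{6 \cdot 8} = 130 \cdot \frac{1}{6} \cdot \frac{1}{8} \left(-4\right) = 130 \left(- \frac{1}{12}\right) = - \frac{65}{6}$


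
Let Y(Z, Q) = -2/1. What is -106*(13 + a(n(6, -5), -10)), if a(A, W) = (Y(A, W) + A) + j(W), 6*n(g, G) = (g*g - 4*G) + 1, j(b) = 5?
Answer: -2703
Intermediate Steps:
Y(Z, Q) = -2 (Y(Z, Q) = -2*1 = -2)
n(g, G) = ⅙ - 2*G/3 + g²/6 (n(g, G) = ((g*g - 4*G) + 1)/6 = ((g² - 4*G) + 1)/6 = (1 + g² - 4*G)/6 = ⅙ - 2*G/3 + g²/6)
a(A, W) = 3 + A (a(A, W) = (-2 + A) + 5 = 3 + A)
-106*(13 + a(n(6, -5), -10)) = -106*(13 + (3 + (⅙ - ⅔*(-5) + (⅙)*6²))) = -106*(13 + (3 + (⅙ + 10/3 + (⅙)*36))) = -106*(13 + (3 + (⅙ + 10/3 + 6))) = -106*(13 + (3 + 19/2)) = -106*(13 + 25/2) = -106*51/2 = -2703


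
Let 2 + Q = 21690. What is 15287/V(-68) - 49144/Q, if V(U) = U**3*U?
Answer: -131304349711/57964910336 ≈ -2.2652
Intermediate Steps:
V(U) = U**4
Q = 21688 (Q = -2 + 21690 = 21688)
15287/V(-68) - 49144/Q = 15287/((-68)**4) - 49144/21688 = 15287/21381376 - 49144*1/21688 = 15287*(1/21381376) - 6143/2711 = 15287/21381376 - 6143/2711 = -131304349711/57964910336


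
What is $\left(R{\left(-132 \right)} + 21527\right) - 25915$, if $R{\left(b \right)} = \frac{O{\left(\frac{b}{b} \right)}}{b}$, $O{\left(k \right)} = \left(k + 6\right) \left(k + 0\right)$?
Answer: $- \frac{579223}{132} \approx -4388.1$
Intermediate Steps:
$O{\left(k \right)} = k \left(6 + k\right)$ ($O{\left(k \right)} = \left(6 + k\right) k = k \left(6 + k\right)$)
$R{\left(b \right)} = \frac{7}{b}$ ($R{\left(b \right)} = \frac{\frac{b}{b} \left(6 + \frac{b}{b}\right)}{b} = \frac{1 \left(6 + 1\right)}{b} = \frac{1 \cdot 7}{b} = \frac{7}{b}$)
$\left(R{\left(-132 \right)} + 21527\right) - 25915 = \left(\frac{7}{-132} + 21527\right) - 25915 = \left(7 \left(- \frac{1}{132}\right) + 21527\right) - 25915 = \left(- \frac{7}{132} + 21527\right) - 25915 = \frac{2841557}{132} - 25915 = - \frac{579223}{132}$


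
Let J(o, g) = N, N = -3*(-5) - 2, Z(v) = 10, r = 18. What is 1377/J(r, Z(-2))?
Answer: 1377/13 ≈ 105.92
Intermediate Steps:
N = 13 (N = 15 - 2 = 13)
J(o, g) = 13
1377/J(r, Z(-2)) = 1377/13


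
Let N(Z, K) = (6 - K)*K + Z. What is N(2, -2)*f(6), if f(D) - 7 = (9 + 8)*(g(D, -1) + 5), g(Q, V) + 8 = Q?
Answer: -812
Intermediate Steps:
N(Z, K) = Z + K*(6 - K) (N(Z, K) = K*(6 - K) + Z = Z + K*(6 - K))
g(Q, V) = -8 + Q
f(D) = -44 + 17*D (f(D) = 7 + (9 + 8)*((-8 + D) + 5) = 7 + 17*(-3 + D) = 7 + (-51 + 17*D) = -44 + 17*D)
N(2, -2)*f(6) = (2 - 1*(-2)**2 + 6*(-2))*(-44 + 17*6) = (2 - 1*4 - 12)*(-44 + 102) = (2 - 4 - 12)*58 = -14*58 = -812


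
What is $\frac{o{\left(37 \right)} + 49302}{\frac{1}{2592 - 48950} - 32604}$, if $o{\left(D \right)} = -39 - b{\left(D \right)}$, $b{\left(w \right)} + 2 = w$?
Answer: $- \frac{2282111624}{1511456233} \approx -1.5099$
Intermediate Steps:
$b{\left(w \right)} = -2 + w$
$o{\left(D \right)} = -37 - D$ ($o{\left(D \right)} = -39 - \left(-2 + D\right) = -37 - D$)
$\frac{o{\left(37 \right)} + 49302}{\frac{1}{2592 - 48950} - 32604} = \frac{\left(-37 - 37\right) + 49302}{\frac{1}{2592 - 48950} - 32604} = \frac{\left(-37 - 37\right) + 49302}{\frac{1}{-46358} - 32604} = \frac{-74 + 49302}{- \frac{1}{46358} - 32604} = \frac{49228}{- \frac{1511456233}{46358}} = 49228 \left(- \frac{46358}{1511456233}\right) = - \frac{2282111624}{1511456233}$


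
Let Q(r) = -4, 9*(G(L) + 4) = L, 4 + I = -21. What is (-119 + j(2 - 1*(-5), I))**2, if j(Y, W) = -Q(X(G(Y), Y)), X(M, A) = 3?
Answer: 13225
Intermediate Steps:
I = -25 (I = -4 - 21 = -25)
G(L) = -4 + L/9
j(Y, W) = 4 (j(Y, W) = -1*(-4) = 4)
(-119 + j(2 - 1*(-5), I))**2 = (-119 + 4)**2 = (-115)**2 = 13225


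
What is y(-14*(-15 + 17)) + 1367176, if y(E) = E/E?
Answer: 1367177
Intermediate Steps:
y(E) = 1
y(-14*(-15 + 17)) + 1367176 = 1 + 1367176 = 1367177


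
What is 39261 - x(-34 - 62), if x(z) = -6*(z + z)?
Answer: 38109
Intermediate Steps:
x(z) = -12*z
39261 - x(-34 - 62) = 39261 - (-12)*(-34 - 62) = 39261 - (-12)*(-96) = 39261 - 1*1152 = 39261 - 1152 = 38109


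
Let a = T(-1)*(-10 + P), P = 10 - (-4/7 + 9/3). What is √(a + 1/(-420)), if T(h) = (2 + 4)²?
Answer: I*√3855705/210 ≈ 9.3504*I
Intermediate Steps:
T(h) = 36 (T(h) = 6² = 36)
P = 53/7 (P = 10 - (-4*⅐ + 9*(⅓)) = 10 - (-4/7 + 3) = 10 - 1*17/7 = 10 - 17/7 = 53/7 ≈ 7.5714)
a = -612/7 (a = 36*(-10 + 53/7) = 36*(-17/7) = -612/7 ≈ -87.429)
√(a + 1/(-420)) = √(-612/7 + 1/(-420)) = √(-612/7 - 1/420) = √(-36721/420) = I*√3855705/210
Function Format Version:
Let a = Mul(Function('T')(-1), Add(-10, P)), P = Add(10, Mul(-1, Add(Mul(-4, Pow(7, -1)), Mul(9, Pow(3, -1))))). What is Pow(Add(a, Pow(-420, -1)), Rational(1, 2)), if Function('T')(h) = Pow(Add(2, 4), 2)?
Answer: Mul(Rational(1, 210), I, Pow(3855705, Rational(1, 2))) ≈ Mul(9.3504, I)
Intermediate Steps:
Function('T')(h) = 36 (Function('T')(h) = Pow(6, 2) = 36)
P = Rational(53, 7) (P = Add(10, Mul(-1, Add(Mul(-4, Rational(1, 7)), Mul(9, Rational(1, 3))))) = Add(10, Mul(-1, Add(Rational(-4, 7), 3))) = Add(10, Mul(-1, Rational(17, 7))) = Add(10, Rational(-17, 7)) = Rational(53, 7) ≈ 7.5714)
a = Rational(-612, 7) (a = Mul(36, Add(-10, Rational(53, 7))) = Mul(36, Rational(-17, 7)) = Rational(-612, 7) ≈ -87.429)
Pow(Add(a, Pow(-420, -1)), Rational(1, 2)) = Pow(Add(Rational(-612, 7), Pow(-420, -1)), Rational(1, 2)) = Pow(Add(Rational(-612, 7), Rational(-1, 420)), Rational(1, 2)) = Pow(Rational(-36721, 420), Rational(1, 2)) = Mul(Rational(1, 210), I, Pow(3855705, Rational(1, 2)))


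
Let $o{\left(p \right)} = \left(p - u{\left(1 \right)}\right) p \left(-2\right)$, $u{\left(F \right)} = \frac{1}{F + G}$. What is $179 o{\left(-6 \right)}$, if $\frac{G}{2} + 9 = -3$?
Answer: $- \frac{294276}{23} \approx -12795.0$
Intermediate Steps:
$G = -24$ ($G = -18 + 2 \left(-3\right) = -18 - 6 = -24$)
$u{\left(F \right)} = \frac{1}{-24 + F}$ ($u{\left(F \right)} = \frac{1}{F - 24} = \frac{1}{-24 + F}$)
$o{\left(p \right)} = - 2 p \left(\frac{1}{23} + p\right)$ ($o{\left(p \right)} = \left(p - \frac{1}{-24 + 1}\right) p \left(-2\right) = \left(p - \frac{1}{-23}\right) p \left(-2\right) = \left(p - - \frac{1}{23}\right) p \left(-2\right) = \left(p + \frac{1}{23}\right) p \left(-2\right) = \left(\frac{1}{23} + p\right) p \left(-2\right) = p \left(\frac{1}{23} + p\right) \left(-2\right) = - 2 p \left(\frac{1}{23} + p\right)$)
$179 o{\left(-6 \right)} = 179 \left(\left(- \frac{2}{23}\right) \left(-6\right) \left(1 + 23 \left(-6\right)\right)\right) = 179 \left(\left(- \frac{2}{23}\right) \left(-6\right) \left(1 - 138\right)\right) = 179 \left(\left(- \frac{2}{23}\right) \left(-6\right) \left(-137\right)\right) = 179 \left(- \frac{1644}{23}\right) = - \frac{294276}{23}$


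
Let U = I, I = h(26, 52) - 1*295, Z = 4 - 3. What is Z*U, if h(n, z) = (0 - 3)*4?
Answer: -307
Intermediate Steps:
Z = 1
h(n, z) = -12 (h(n, z) = -3*4 = -12)
I = -307 (I = -12 - 1*295 = -12 - 295 = -307)
U = -307
Z*U = 1*(-307) = -307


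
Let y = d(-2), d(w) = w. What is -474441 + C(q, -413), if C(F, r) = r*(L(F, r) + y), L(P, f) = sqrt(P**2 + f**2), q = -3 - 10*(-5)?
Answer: -473615 - 413*sqrt(172778) ≈ -6.4529e+5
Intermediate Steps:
q = 47 (q = -3 + 50 = 47)
y = -2
C(F, r) = r*(-2 + sqrt(F**2 + r**2)) (C(F, r) = r*(sqrt(F**2 + r**2) - 2) = r*(-2 + sqrt(F**2 + r**2)))
-474441 + C(q, -413) = -474441 - 413*(-2 + sqrt(47**2 + (-413)**2)) = -474441 - 413*(-2 + sqrt(2209 + 170569)) = -474441 - 413*(-2 + sqrt(172778)) = -474441 + (826 - 413*sqrt(172778)) = -473615 - 413*sqrt(172778)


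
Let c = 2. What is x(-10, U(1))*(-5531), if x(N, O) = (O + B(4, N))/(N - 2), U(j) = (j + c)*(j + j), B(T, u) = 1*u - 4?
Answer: -11062/3 ≈ -3687.3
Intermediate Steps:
B(T, u) = -4 + u (B(T, u) = u - 4 = -4 + u)
U(j) = 2*j*(2 + j) (U(j) = (j + 2)*(j + j) = (2 + j)*(2*j) = 2*j*(2 + j))
x(N, O) = (-4 + N + O)/(-2 + N) (x(N, O) = (O + (-4 + N))/(N - 2) = (-4 + N + O)/(-2 + N))
x(-10, U(1))*(-5531) = ((-4 - 10 + 2*1*(2 + 1))/(-2 - 10))*(-5531) = ((-4 - 10 + 2*1*3)/(-12))*(-5531) = -(-4 - 10 + 6)/12*(-5531) = -1/12*(-8)*(-5531) = (⅔)*(-5531) = -11062/3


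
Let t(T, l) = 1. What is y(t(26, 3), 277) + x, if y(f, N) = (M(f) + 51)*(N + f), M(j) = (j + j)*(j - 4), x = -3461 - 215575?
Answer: -206526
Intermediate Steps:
x = -219036
M(j) = 2*j*(-4 + j) (M(j) = (2*j)*(-4 + j) = 2*j*(-4 + j))
y(f, N) = (51 + 2*f*(-4 + f))*(N + f) (y(f, N) = (2*f*(-4 + f) + 51)*(N + f) = (51 + 2*f*(-4 + f))*(N + f))
y(t(26, 3), 277) + x = (51*277 + 51*1 + 2*1**2*(-4 + 1) + 2*277*1*(-4 + 1)) - 219036 = (14127 + 51 + 2*1*(-3) + 2*277*1*(-3)) - 219036 = (14127 + 51 - 6 - 1662) - 219036 = 12510 - 219036 = -206526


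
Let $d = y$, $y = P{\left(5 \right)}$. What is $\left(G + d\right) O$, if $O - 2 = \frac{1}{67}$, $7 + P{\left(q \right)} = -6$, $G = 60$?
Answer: $\frac{6345}{67} \approx 94.702$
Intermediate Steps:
$P{\left(q \right)} = -13$ ($P{\left(q \right)} = -7 - 6 = -13$)
$y = -13$
$d = -13$
$O = \frac{135}{67}$ ($O = 2 + \frac{1}{67} = \frac{135}{67} \approx 2.0149$)
$\left(G + d\right) O = \left(60 - 13\right) \frac{135}{67} = 47 \cdot \frac{135}{67} = \frac{6345}{67}$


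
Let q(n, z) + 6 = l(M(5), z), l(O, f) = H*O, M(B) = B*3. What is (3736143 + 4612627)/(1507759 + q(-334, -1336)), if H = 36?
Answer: 8348770/1508293 ≈ 5.5352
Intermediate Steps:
M(B) = 3*B
l(O, f) = 36*O
q(n, z) = 534 (q(n, z) = -6 + 36*(3*5) = -6 + 36*15 = -6 + 540 = 534)
(3736143 + 4612627)/(1507759 + q(-334, -1336)) = (3736143 + 4612627)/(1507759 + 534) = 8348770/1508293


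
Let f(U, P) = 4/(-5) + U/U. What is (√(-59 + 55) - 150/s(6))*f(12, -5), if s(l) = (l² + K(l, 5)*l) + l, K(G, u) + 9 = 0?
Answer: 5/2 + 2*I/5 ≈ 2.5 + 0.4*I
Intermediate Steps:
K(G, u) = -9 (K(G, u) = -9 + 0 = -9)
s(l) = l² - 8*l (s(l) = (l² - 9*l) + l = l² - 8*l)
f(U, P) = ⅕ (f(U, P) = 4*(-⅕) + 1 = -⅘ + 1 = ⅕)
(√(-59 + 55) - 150/s(6))*f(12, -5) = (√(-59 + 55) - 150*1/(6*(-8 + 6)))*(⅕) = (√(-4) - 150/(6*(-2)))*(⅕) = (2*I - 150/(-12))*(⅕) = (2*I - 150*(-1/12))*(⅕) = (2*I + 25/2)*(⅕) = (25/2 + 2*I)*(⅕) = 5/2 + 2*I/5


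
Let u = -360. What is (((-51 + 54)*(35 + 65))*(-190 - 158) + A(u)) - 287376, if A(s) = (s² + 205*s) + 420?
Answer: -335556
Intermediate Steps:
A(s) = 420 + s² + 205*s
(((-51 + 54)*(35 + 65))*(-190 - 158) + A(u)) - 287376 = (((-51 + 54)*(35 + 65))*(-190 - 158) + (420 + (-360)² + 205*(-360))) - 287376 = ((3*100)*(-348) + (420 + 129600 - 73800)) - 287376 = (300*(-348) + 56220) - 287376 = (-104400 + 56220) - 287376 = -48180 - 287376 = -335556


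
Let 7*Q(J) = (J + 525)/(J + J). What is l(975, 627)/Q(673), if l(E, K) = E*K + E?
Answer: 2884545300/599 ≈ 4.8156e+6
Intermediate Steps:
Q(J) = (525 + J)/(14*J) (Q(J) = ((J + 525)/(J + J))/7 = ((525 + J)/((2*J)))/7 = ((525 + J)*(1/(2*J)))/7 = ((525 + J)/(2*J))/7 = (525 + J)/(14*J))
l(E, K) = E + E*K
l(975, 627)/Q(673) = (975*(1 + 627))/(((1/14)*(525 + 673)/673)) = (975*628)/(((1/14)*(1/673)*1198)) = 612300/(599/4711) = 612300*(4711/599) = 2884545300/599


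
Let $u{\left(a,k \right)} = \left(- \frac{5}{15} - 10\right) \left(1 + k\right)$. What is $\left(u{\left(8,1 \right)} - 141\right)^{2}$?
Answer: $\frac{235225}{9} \approx 26136.0$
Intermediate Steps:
$u{\left(a,k \right)} = - \frac{31}{3} - \frac{31 k}{3}$ ($u{\left(a,k \right)} = \left(\left(-5\right) \frac{1}{15} - 10\right) \left(1 + k\right) = \left(- \frac{1}{3} - 10\right) \left(1 + k\right) = - \frac{31 \left(1 + k\right)}{3} = - \frac{31}{3} - \frac{31 k}{3}$)
$\left(u{\left(8,1 \right)} - 141\right)^{2} = \left(\left(- \frac{31}{3} - \frac{31}{3}\right) - 141\right)^{2} = \left(- \frac{62}{3} - 141\right)^{2} = \left(- \frac{485}{3}\right)^{2} = \frac{235225}{9}$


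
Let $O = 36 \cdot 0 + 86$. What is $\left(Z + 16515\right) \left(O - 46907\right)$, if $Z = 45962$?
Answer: $-2925235617$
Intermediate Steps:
$O = 86$ ($O = 0 + 86 = 86$)
$\left(Z + 16515\right) \left(O - 46907\right) = \left(45962 + 16515\right) \left(86 - 46907\right) = 62477 \left(-46821\right) = -2925235617$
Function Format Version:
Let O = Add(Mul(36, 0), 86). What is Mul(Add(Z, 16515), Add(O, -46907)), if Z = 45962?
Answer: -2925235617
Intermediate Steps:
O = 86 (O = Add(0, 86) = 86)
Mul(Add(Z, 16515), Add(O, -46907)) = Mul(Add(45962, 16515), Add(86, -46907)) = Mul(62477, -46821) = -2925235617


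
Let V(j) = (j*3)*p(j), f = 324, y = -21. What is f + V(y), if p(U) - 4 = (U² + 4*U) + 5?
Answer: -22734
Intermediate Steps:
p(U) = 9 + U² + 4*U (p(U) = 4 + ((U² + 4*U) + 5) = 4 + (5 + U² + 4*U) = 9 + U² + 4*U)
V(j) = 3*j*(9 + j² + 4*j) (V(j) = (j*3)*(9 + j² + 4*j) = (3*j)*(9 + j² + 4*j) = 3*j*(9 + j² + 4*j))
f + V(y) = 324 + 3*(-21)*(9 + (-21)² + 4*(-21)) = 324 + 3*(-21)*(9 + 441 - 84) = 324 + 3*(-21)*366 = 324 - 23058 = -22734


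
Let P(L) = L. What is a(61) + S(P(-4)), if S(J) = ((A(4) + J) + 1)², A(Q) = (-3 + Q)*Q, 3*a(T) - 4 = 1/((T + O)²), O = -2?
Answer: 24368/10443 ≈ 2.3334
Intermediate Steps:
a(T) = 4/3 + 1/(3*(-2 + T)²) (a(T) = 4/3 + 1/(3*((T - 2)²)) = 4/3 + 1/(3*((-2 + T)²)) = 4/3 + 1/(3*(-2 + T)²))
A(Q) = Q*(-3 + Q)
S(J) = (5 + J)² (S(J) = ((4*(-3 + 4) + J) + 1)² = ((4*1 + J) + 1)² = ((4 + J) + 1)² = (5 + J)²)
a(61) + S(P(-4)) = (4/3 + 1/(3*(-2 + 61)²)) + (5 - 4)² = (4/3 + (⅓)/59²) + 1² = (4/3 + (⅓)*(1/3481)) + 1 = (4/3 + 1/10443) + 1 = 13925/10443 + 1 = 24368/10443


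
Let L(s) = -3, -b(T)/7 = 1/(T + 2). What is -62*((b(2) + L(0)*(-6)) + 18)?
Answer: -4247/2 ≈ -2123.5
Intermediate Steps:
b(T) = -7/(2 + T) (b(T) = -7/(T + 2) = -7/(2 + T))
-62*((b(2) + L(0)*(-6)) + 18) = -62*((-7/(2 + 2) - 3*(-6)) + 18) = -62*((-7/4 + 18) + 18) = -62*(65/4 + 18) = -62*137/4 = -4247/2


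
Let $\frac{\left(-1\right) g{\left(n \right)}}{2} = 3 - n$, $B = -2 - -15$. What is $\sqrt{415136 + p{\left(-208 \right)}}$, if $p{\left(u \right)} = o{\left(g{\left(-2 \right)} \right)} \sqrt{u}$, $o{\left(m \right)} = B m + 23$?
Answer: $2 \sqrt{103784 - 107 i \sqrt{13}} \approx 644.31 - 1.1975 i$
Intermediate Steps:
$B = 13$ ($B = -2 + 15 = 13$)
$g{\left(n \right)} = -6 + 2 n$ ($g{\left(n \right)} = - 2 \left(3 - n\right) = -6 + 2 n$)
$o{\left(m \right)} = 23 + 13 m$ ($o{\left(m \right)} = 13 m + 23 = 23 + 13 m$)
$p{\left(u \right)} = - 107 \sqrt{u}$ ($p{\left(u \right)} = \left(23 + 13 \left(-6 + 2 \left(-2\right)\right)\right) \sqrt{u} = \left(23 + 13 \left(-6 - 4\right)\right) \sqrt{u} = \left(23 + 13 \left(-10\right)\right) \sqrt{u} = \left(23 - 130\right) \sqrt{u} = - 107 \sqrt{u}$)
$\sqrt{415136 + p{\left(-208 \right)}} = \sqrt{415136 - 107 \sqrt{-208}} = \sqrt{415136 - 107 \cdot 4 i \sqrt{13}} = \sqrt{415136 - 428 i \sqrt{13}}$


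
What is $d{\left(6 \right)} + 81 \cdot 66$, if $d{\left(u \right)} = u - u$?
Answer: $5346$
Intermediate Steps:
$d{\left(u \right)} = 0$
$d{\left(6 \right)} + 81 \cdot 66 = 0 + 81 \cdot 66 = 0 + 5346 = 5346$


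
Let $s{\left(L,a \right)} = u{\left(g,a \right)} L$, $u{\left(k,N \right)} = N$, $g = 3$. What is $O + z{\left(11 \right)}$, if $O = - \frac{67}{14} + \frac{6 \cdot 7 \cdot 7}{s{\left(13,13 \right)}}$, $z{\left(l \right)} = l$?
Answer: $\frac{18819}{2366} \approx 7.9539$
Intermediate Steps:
$s{\left(L,a \right)} = L a$ ($s{\left(L,a \right)} = a L = L a$)
$O = - \frac{7207}{2366}$ ($O = - \frac{67}{14} + \frac{6 \cdot 7 \cdot 7}{13 \cdot 13} = \left(-67\right) \frac{1}{14} + \frac{42 \cdot 7}{169} = - \frac{67}{14} + 294 \cdot \frac{1}{169} = - \frac{67}{14} + \frac{294}{169} = - \frac{7207}{2366} \approx -3.0461$)
$O + z{\left(11 \right)} = - \frac{7207}{2366} + 11 = \frac{18819}{2366}$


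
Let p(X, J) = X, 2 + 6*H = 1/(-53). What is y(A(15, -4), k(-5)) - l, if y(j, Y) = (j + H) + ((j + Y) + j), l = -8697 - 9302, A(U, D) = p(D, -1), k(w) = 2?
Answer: 5720395/318 ≈ 17989.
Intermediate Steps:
H = -107/318 (H = -⅓ + (⅙)/(-53) = -⅓ + (⅙)*(-1/53) = -⅓ - 1/318 = -107/318 ≈ -0.33648)
A(U, D) = D
l = -17999
y(j, Y) = -107/318 + Y + 3*j (y(j, Y) = (j - 107/318) + ((j + Y) + j) = (-107/318 + j) + ((Y + j) + j) = (-107/318 + j) + (Y + 2*j) = -107/318 + Y + 3*j)
y(A(15, -4), k(-5)) - l = (-107/318 + 2 + 3*(-4)) - 1*(-17999) = (-107/318 + 2 - 12) + 17999 = -3287/318 + 17999 = 5720395/318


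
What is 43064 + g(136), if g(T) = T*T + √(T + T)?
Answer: 61560 + 4*√17 ≈ 61577.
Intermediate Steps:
g(T) = T² + √2*√T (g(T) = T² + √(2*T) = T² + √2*√T)
43064 + g(136) = 43064 + (136² + √2*√136) = 43064 + (18496 + √2*(2*√34)) = 43064 + (18496 + 4*√17) = 61560 + 4*√17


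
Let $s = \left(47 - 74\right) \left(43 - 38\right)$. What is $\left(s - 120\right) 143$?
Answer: $-36465$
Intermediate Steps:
$s = -135$ ($s = \left(-27\right) 5 = -135$)
$\left(s - 120\right) 143 = \left(-135 - 120\right) 143 = \left(-255\right) 143 = -36465$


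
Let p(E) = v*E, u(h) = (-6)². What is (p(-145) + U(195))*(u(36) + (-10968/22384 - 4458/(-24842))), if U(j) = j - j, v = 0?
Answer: 0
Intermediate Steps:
U(j) = 0
u(h) = 36
p(E) = 0 (p(E) = 0*E = 0)
(p(-145) + U(195))*(u(36) + (-10968/22384 - 4458/(-24842))) = (0 + 0)*(36 + (-10968/22384 - 4458/(-24842))) = 0*(36 + (-10968*1/22384 - 4458*(-1/24842))) = 0*(36 + (-1371/2798 + 2229/12421)) = 0*(36 - 10792449/34753958) = 0*(1240350039/34753958) = 0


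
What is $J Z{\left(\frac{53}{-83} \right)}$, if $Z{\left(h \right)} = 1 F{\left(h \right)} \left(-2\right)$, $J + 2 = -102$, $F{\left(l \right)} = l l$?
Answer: $\frac{584272}{6889} \approx 84.812$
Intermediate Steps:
$F{\left(l \right)} = l^{2}$
$J = -104$ ($J = -2 - 102 = -104$)
$Z{\left(h \right)} = - 2 h^{2}$ ($Z{\left(h \right)} = 1 h^{2} \left(-2\right) = h^{2} \left(-2\right) = - 2 h^{2}$)
$J Z{\left(\frac{53}{-83} \right)} = - 104 \left(- 2 \left(\frac{53}{-83}\right)^{2}\right) = - 104 \left(- 2 \left(53 \left(- \frac{1}{83}\right)\right)^{2}\right) = - 104 \left(- 2 \left(- \frac{53}{83}\right)^{2}\right) = - 104 \left(\left(-2\right) \frac{2809}{6889}\right) = \left(-104\right) \left(- \frac{5618}{6889}\right) = \frac{584272}{6889}$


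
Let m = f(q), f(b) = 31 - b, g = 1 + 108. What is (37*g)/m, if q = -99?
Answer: 4033/130 ≈ 31.023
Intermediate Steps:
g = 109
m = 130 (m = 31 - 1*(-99) = 31 + 99 = 130)
(37*g)/m = (37*109)/130 = 4033*(1/130) = 4033/130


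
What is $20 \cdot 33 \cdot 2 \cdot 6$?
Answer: $7920$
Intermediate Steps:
$20 \cdot 33 \cdot 2 \cdot 6 = 660 \cdot 12 = 7920$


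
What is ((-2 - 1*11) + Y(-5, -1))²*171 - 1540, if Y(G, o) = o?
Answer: 31976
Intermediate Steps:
((-2 - 1*11) + Y(-5, -1))²*171 - 1540 = ((-2 - 1*11) - 1)²*171 - 1540 = ((-2 - 11) - 1)²*171 - 1540 = (-13 - 1)²*171 - 1540 = (-14)²*171 - 1540 = 196*171 - 1540 = 33516 - 1540 = 31976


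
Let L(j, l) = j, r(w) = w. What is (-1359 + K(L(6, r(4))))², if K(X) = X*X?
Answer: 1750329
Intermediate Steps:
K(X) = X²
(-1359 + K(L(6, r(4))))² = (-1359 + 6²)² = (-1359 + 36)² = (-1323)² = 1750329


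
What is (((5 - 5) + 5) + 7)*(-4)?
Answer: -48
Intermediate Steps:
(((5 - 5) + 5) + 7)*(-4) = ((0 + 5) + 7)*(-4) = (5 + 7)*(-4) = 12*(-4) = -48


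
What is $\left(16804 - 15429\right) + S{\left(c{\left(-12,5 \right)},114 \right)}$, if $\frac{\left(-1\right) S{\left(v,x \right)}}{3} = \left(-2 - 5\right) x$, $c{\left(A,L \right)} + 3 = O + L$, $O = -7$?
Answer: $3769$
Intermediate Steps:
$c{\left(A,L \right)} = -10 + L$ ($c{\left(A,L \right)} = -3 + \left(-7 + L\right) = -10 + L$)
$S{\left(v,x \right)} = 21 x$ ($S{\left(v,x \right)} = - 3 \left(-2 - 5\right) x = - 3 \left(- 7 x\right) = 21 x$)
$\left(16804 - 15429\right) + S{\left(c{\left(-12,5 \right)},114 \right)} = \left(16804 - 15429\right) + 21 \cdot 114 = \left(16804 - 15429\right) + 2394 = 1375 + 2394 = 3769$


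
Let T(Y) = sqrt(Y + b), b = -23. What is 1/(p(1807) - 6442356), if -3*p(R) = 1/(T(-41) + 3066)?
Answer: -545047669714878/3511391125332919363057 - 24*I/3511391125332919363057 ≈ -1.5522e-7 - 6.8349e-21*I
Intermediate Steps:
T(Y) = sqrt(-23 + Y) (T(Y) = sqrt(Y - 23) = sqrt(-23 + Y))
p(R) = -(3066 - 8*I)/28201260 (p(R) = -1/(3*(sqrt(-23 - 41) + 3066)) = -1/(3*(sqrt(-64) + 3066)) = -1/(3*(8*I + 3066)) = -(3066 - 8*I)/9400420/3 = -(3066 - 8*I)/28201260)
1/(p(1807) - 6442356) = 1/((-511/4700210 + 2*I/7050315) - 6442356) = 1/(-30280426095271/4700210 + 2*I/7050315) = 84603780*(-30280426095271/4700210 - 2*I/7050315)/3511391125332919363057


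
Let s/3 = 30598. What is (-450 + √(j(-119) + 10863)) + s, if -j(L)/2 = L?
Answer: 91344 + √11101 ≈ 91449.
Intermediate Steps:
s = 91794 (s = 3*30598 = 91794)
j(L) = -2*L
(-450 + √(j(-119) + 10863)) + s = (-450 + √(-2*(-119) + 10863)) + 91794 = (-450 + √(238 + 10863)) + 91794 = (-450 + √11101) + 91794 = 91344 + √11101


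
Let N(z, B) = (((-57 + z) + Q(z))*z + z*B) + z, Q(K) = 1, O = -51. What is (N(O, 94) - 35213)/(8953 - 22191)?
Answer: 34601/13238 ≈ 2.6138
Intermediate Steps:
N(z, B) = z + B*z + z*(-56 + z) (N(z, B) = (((-57 + z) + 1)*z + z*B) + z = ((-56 + z)*z + B*z) + z = (z*(-56 + z) + B*z) + z = (B*z + z*(-56 + z)) + z = z + B*z + z*(-56 + z))
(N(O, 94) - 35213)/(8953 - 22191) = (-51*(-55 + 94 - 51) - 35213)/(8953 - 22191) = (-51*(-12) - 35213)/(-13238) = (612 - 35213)*(-1/13238) = -34601*(-1/13238) = 34601/13238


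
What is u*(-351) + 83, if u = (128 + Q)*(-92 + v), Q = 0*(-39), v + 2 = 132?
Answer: -1707181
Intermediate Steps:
v = 130 (v = -2 + 132 = 130)
Q = 0
u = 4864 (u = (128 + 0)*(-92 + 130) = 128*38 = 4864)
u*(-351) + 83 = 4864*(-351) + 83 = -1707264 + 83 = -1707181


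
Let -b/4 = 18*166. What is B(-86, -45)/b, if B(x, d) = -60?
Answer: 5/996 ≈ 0.0050201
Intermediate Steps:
b = -11952 (b = -72*166 = -4*2988 = -11952)
B(-86, -45)/b = -60/(-11952) = -60*(-1/11952) = 5/996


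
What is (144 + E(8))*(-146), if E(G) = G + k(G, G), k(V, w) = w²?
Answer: -31536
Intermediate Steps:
E(G) = G + G²
(144 + E(8))*(-146) = (144 + 8*(1 + 8))*(-146) = (144 + 8*9)*(-146) = (144 + 72)*(-146) = 216*(-146) = -31536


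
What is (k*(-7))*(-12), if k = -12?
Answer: -1008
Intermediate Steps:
(k*(-7))*(-12) = -12*(-7)*(-12) = 84*(-12) = -1008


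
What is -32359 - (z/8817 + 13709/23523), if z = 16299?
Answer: -2237278336033/69134097 ≈ -32361.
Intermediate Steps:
-32359 - (z/8817 + 13709/23523) = -32359 - (16299/8817 + 13709/23523) = -32359 - (16299*(1/8817) + 13709*(1/23523)) = -32359 - (5433/2939 + 13709/23523) = -32359 - 1*168091210/69134097 = -32359 - 168091210/69134097 = -2237278336033/69134097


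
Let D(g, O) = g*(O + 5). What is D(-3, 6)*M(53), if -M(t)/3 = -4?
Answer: -396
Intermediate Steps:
M(t) = 12 (M(t) = -3*(-4) = 12)
D(g, O) = g*(5 + O)
D(-3, 6)*M(53) = -3*(5 + 6)*12 = -3*11*12 = -33*12 = -396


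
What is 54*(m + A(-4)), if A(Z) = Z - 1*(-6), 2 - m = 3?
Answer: 54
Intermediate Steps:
m = -1 (m = 2 - 1*3 = 2 - 3 = -1)
A(Z) = 6 + Z (A(Z) = Z + 6 = 6 + Z)
54*(m + A(-4)) = 54*(-1 + (6 - 4)) = 54*(-1 + 2) = 54*1 = 54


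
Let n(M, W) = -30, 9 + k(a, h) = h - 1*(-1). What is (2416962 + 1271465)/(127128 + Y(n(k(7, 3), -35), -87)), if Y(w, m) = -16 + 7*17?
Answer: 3688427/127231 ≈ 28.990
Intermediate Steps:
k(a, h) = -8 + h (k(a, h) = -9 + (h - 1*(-1)) = -9 + (h + 1) = -9 + (1 + h) = -8 + h)
Y(w, m) = 103 (Y(w, m) = -16 + 119 = 103)
(2416962 + 1271465)/(127128 + Y(n(k(7, 3), -35), -87)) = (2416962 + 1271465)/(127128 + 103) = 3688427/127231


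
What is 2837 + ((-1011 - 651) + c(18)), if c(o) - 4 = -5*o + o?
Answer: 1107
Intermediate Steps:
c(o) = 4 - 4*o (c(o) = 4 + (-5*o + o) = 4 - 4*o)
2837 + ((-1011 - 651) + c(18)) = 2837 + ((-1011 - 651) + (4 - 4*18)) = 2837 + (-1662 + (4 - 72)) = 2837 + (-1662 - 68) = 2837 - 1730 = 1107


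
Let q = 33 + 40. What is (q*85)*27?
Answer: 167535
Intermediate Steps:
q = 73
(q*85)*27 = (73*85)*27 = 6205*27 = 167535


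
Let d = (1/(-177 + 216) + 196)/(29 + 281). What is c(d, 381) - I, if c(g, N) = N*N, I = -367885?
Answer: 513046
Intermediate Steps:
d = 1529/2418 (d = (1/39 + 196)/310 = (1/39 + 196)*(1/310) = (7645/39)*(1/310) = 1529/2418 ≈ 0.63234)
c(g, N) = N**2
c(d, 381) - I = 381**2 - 1*(-367885) = 145161 + 367885 = 513046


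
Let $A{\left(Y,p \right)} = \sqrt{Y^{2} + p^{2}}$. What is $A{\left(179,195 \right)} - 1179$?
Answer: $-1179 + \sqrt{70066} \approx -914.3$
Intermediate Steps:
$A{\left(179,195 \right)} - 1179 = \sqrt{179^{2} + 195^{2}} - 1179 = \sqrt{32041 + 38025} - 1179 = \sqrt{70066} - 1179 = -1179 + \sqrt{70066}$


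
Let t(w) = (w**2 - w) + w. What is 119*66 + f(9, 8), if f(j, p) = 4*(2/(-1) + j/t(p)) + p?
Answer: 125673/16 ≈ 7854.6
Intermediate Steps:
t(w) = w**2
f(j, p) = -8 + p + 4*j/p**2 (f(j, p) = 4*(2/(-1) + j/(p**2)) + p = 4*(2*(-1) + j/p**2) + p = 4*(-2 + j/p**2) + p = (-8 + 4*j/p**2) + p = -8 + p + 4*j/p**2)
119*66 + f(9, 8) = 119*66 + (-8 + 8 + 4*9/8**2) = 7854 + (-8 + 8 + 4*9*(1/64)) = 7854 + (-8 + 8 + 9/16) = 7854 + 9/16 = 125673/16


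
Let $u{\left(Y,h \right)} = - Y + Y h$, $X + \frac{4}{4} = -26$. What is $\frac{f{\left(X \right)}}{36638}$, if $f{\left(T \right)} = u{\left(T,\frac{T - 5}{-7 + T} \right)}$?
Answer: $\frac{27}{622846} \approx 4.3349 \cdot 10^{-5}$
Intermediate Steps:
$X = -27$ ($X = -1 - 26 = -27$)
$f{\left(T \right)} = T \left(-1 + \frac{-5 + T}{-7 + T}\right)$ ($f{\left(T \right)} = T \left(-1 + \frac{T - 5}{-7 + T}\right) = T \left(-1 + \frac{-5 + T}{-7 + T}\right)$)
$\frac{f{\left(X \right)}}{36638} = \frac{2 \left(-27\right) \frac{1}{-7 - 27}}{36638} = 2 \left(-27\right) \frac{1}{-34} \cdot \frac{1}{36638} = 2 \left(-27\right) \left(- \frac{1}{34}\right) \frac{1}{36638} = \frac{27}{17} \cdot \frac{1}{36638} = \frac{27}{622846}$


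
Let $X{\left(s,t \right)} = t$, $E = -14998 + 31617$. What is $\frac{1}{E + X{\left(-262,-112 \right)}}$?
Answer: $\frac{1}{16507} \approx 6.058 \cdot 10^{-5}$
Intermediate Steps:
$E = 16619$
$\frac{1}{E + X{\left(-262,-112 \right)}} = \frac{1}{16619 - 112} = \frac{1}{16507}$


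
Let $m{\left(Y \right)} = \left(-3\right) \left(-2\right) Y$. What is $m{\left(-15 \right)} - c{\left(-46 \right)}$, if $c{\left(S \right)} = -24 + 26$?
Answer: $-92$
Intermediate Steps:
$c{\left(S \right)} = 2$
$m{\left(Y \right)} = 6 Y$
$m{\left(-15 \right)} - c{\left(-46 \right)} = 6 \left(-15\right) - 2 = -90 - 2 = -92$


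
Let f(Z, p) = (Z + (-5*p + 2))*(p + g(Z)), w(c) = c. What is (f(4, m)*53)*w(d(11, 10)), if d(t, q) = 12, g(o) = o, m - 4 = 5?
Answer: -322452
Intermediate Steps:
m = 9 (m = 4 + 5 = 9)
f(Z, p) = (Z + p)*(2 + Z - 5*p) (f(Z, p) = (Z + (-5*p + 2))*(p + Z) = (Z + (2 - 5*p))*(Z + p) = (2 + Z - 5*p)*(Z + p) = (Z + p)*(2 + Z - 5*p))
(f(4, m)*53)*w(d(11, 10)) = ((4**2 - 5*9**2 + 2*4 + 2*9 - 4*4*9)*53)*12 = ((16 - 5*81 + 8 + 18 - 144)*53)*12 = ((16 - 405 + 8 + 18 - 144)*53)*12 = -507*53*12 = -26871*12 = -322452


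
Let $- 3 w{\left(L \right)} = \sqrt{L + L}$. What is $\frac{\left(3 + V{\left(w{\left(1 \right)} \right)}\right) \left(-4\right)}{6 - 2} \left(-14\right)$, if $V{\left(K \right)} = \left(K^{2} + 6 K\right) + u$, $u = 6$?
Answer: $\frac{1162}{9} - 28 \sqrt{2} \approx 89.513$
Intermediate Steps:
$w{\left(L \right)} = - \frac{\sqrt{2} \sqrt{L}}{3}$ ($w{\left(L \right)} = - \frac{\sqrt{L + L}}{3} = - \frac{\sqrt{2 L}}{3} = - \frac{\sqrt{2} \sqrt{L}}{3}$)
$V{\left(K \right)} = 6 + K^{2} + 6 K$ ($V{\left(K \right)} = \left(K^{2} + 6 K\right) + 6 = 6 + K^{2} + 6 K$)
$\frac{\left(3 + V{\left(w{\left(1 \right)} \right)}\right) \left(-4\right)}{6 - 2} \left(-14\right) = \frac{\left(3 + \left(6 + \left(- \frac{\sqrt{2} \sqrt{1}}{3}\right)^{2} + 6 \left(- \frac{\sqrt{2} \sqrt{1}}{3}\right)\right)\right) \left(-4\right)}{6 - 2} \left(-14\right) = \frac{\left(3 + \left(6 + \left(\left(- \frac{1}{3}\right) \sqrt{2} \cdot 1\right)^{2} + 6 \left(\left(- \frac{1}{3}\right) \sqrt{2} \cdot 1\right)\right)\right) \left(-4\right)}{4} \left(-14\right) = \left(3 + \left(6 + \left(- \frac{\sqrt{2}}{3}\right)^{2} + 6 \left(- \frac{\sqrt{2}}{3}\right)\right)\right) \left(-4\right) \frac{1}{4} \left(-14\right) = \left(3 + \left(6 + \frac{2}{9} - 2 \sqrt{2}\right)\right) \left(-4\right) \frac{1}{4} \left(-14\right) = \left(3 + \left(\frac{56}{9} - 2 \sqrt{2}\right)\right) \left(-4\right) \frac{1}{4} \left(-14\right) = \left(\frac{83}{9} - 2 \sqrt{2}\right) \left(-4\right) \frac{1}{4} \left(-14\right) = \left(- \frac{332}{9} + 8 \sqrt{2}\right) \frac{1}{4} \left(-14\right) = \left(- \frac{83}{9} + 2 \sqrt{2}\right) \left(-14\right) = \frac{1162}{9} - 28 \sqrt{2}$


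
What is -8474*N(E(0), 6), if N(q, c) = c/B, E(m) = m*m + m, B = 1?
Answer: -50844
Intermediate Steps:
E(m) = m + m**2 (E(m) = m**2 + m = m + m**2)
N(q, c) = c (N(q, c) = c/1 = c*1 = c)
-8474*N(E(0), 6) = -8474*6 = -50844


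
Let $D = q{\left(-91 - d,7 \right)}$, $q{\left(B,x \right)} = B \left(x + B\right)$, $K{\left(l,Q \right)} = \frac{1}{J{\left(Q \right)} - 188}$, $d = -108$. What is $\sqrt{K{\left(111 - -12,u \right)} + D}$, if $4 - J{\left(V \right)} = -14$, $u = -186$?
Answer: $\frac{\sqrt{11791030}}{170} \approx 20.199$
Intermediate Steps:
$J{\left(V \right)} = 18$ ($J{\left(V \right)} = 4 - -14 = 4 + 14 = 18$)
$K{\left(l,Q \right)} = - \frac{1}{170}$ ($K{\left(l,Q \right)} = \frac{1}{18 - 188} = \frac{1}{-170} = - \frac{1}{170}$)
$q{\left(B,x \right)} = B \left(B + x\right)$
$D = 408$ ($D = \left(-91 - -108\right) \left(\left(-91 - -108\right) + 7\right) = \left(-91 + 108\right) \left(\left(-91 + 108\right) + 7\right) = 17 \left(17 + 7\right) = 17 \cdot 24 = 408$)
$\sqrt{K{\left(111 - -12,u \right)} + D} = \sqrt{- \frac{1}{170} + 408} = \sqrt{\frac{69359}{170}} = \frac{\sqrt{11791030}}{170}$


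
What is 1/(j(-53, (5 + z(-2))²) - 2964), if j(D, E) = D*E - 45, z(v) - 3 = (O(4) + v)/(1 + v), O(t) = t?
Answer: -1/4917 ≈ -0.00020338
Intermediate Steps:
z(v) = 3 + (4 + v)/(1 + v)
j(D, E) = -45 + D*E
1/(j(-53, (5 + z(-2))²) - 2964) = 1/((-45 - 53*(5 + (7 + 4*(-2))/(1 - 2))²) - 2964) = 1/((-45 - 53*(5 + (7 - 8)/(-1))²) - 2964) = 1/((-45 - 53*(5 - 1*(-1))²) - 2964) = 1/((-45 - 53*(5 + 1)²) - 2964) = 1/((-45 - 53*6²) - 2964) = 1/((-45 - 53*36) - 2964) = 1/((-45 - 1908) - 2964) = 1/(-1953 - 2964) = 1/(-4917) = -1/4917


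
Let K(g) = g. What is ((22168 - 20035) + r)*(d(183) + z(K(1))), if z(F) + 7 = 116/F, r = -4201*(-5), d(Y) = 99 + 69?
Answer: 6409226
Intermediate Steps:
d(Y) = 168
r = 21005
z(F) = -7 + 116/F
((22168 - 20035) + r)*(d(183) + z(K(1))) = ((22168 - 20035) + 21005)*(168 + (-7 + 116/1)) = (2133 + 21005)*(168 + (-7 + 116*1)) = 23138*(168 + (-7 + 116)) = 23138*(168 + 109) = 23138*277 = 6409226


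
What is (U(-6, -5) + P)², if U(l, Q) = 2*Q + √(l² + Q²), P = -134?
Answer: (144 - √61)² ≈ 18548.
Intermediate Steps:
U(l, Q) = √(Q² + l²) + 2*Q (U(l, Q) = 2*Q + √(Q² + l²) = √(Q² + l²) + 2*Q)
(U(-6, -5) + P)² = ((√((-5)² + (-6)²) + 2*(-5)) - 134)² = ((√(25 + 36) - 10) - 134)² = ((√61 - 10) - 134)² = ((-10 + √61) - 134)² = (-144 + √61)²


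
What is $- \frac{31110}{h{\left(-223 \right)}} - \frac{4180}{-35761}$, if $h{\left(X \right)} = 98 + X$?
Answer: $\frac{20237222}{81275} \approx 249.0$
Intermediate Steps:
$- \frac{31110}{h{\left(-223 \right)}} - \frac{4180}{-35761} = - \frac{31110}{98 - 223} - \frac{4180}{-35761} = - \frac{31110}{-125} - - \frac{380}{3251} = \left(-31110\right) \left(- \frac{1}{125}\right) + \frac{380}{3251} = \frac{6222}{25} + \frac{380}{3251} = \frac{20237222}{81275}$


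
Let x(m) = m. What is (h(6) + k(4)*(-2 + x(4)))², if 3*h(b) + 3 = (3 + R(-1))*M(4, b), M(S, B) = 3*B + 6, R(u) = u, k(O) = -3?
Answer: 81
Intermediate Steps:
M(S, B) = 6 + 3*B
h(b) = 3 + 2*b (h(b) = -1 + ((3 - 1)*(6 + 3*b))/3 = -1 + (2*(6 + 3*b))/3 = -1 + (12 + 6*b)/3 = -1 + (4 + 2*b) = 3 + 2*b)
(h(6) + k(4)*(-2 + x(4)))² = ((3 + 2*6) - 3*(-2 + 4))² = ((3 + 12) - 3*2)² = (15 - 6)² = 9² = 81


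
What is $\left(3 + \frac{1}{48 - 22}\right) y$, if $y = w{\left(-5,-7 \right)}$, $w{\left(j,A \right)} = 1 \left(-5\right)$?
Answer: $- \frac{395}{26} \approx -15.192$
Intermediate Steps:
$w{\left(j,A \right)} = -5$
$y = -5$
$\left(3 + \frac{1}{48 - 22}\right) y = \left(3 + \frac{1}{48 - 22}\right) \left(-5\right) = \left(3 + \frac{1}{26}\right) \left(-5\right) = \frac{79}{26} \left(-5\right) = - \frac{395}{26}$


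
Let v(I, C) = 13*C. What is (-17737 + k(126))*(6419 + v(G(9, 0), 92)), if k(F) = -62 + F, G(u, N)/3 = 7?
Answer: -134579895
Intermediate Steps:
G(u, N) = 21 (G(u, N) = 3*7 = 21)
(-17737 + k(126))*(6419 + v(G(9, 0), 92)) = (-17737 + (-62 + 126))*(6419 + 13*92) = (-17737 + 64)*(6419 + 1196) = -17673*7615 = -134579895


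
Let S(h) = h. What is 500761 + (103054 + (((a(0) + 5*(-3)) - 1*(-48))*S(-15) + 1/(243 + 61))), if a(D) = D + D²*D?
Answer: 183409281/304 ≈ 6.0332e+5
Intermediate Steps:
a(D) = D + D³
500761 + (103054 + (((a(0) + 5*(-3)) - 1*(-48))*S(-15) + 1/(243 + 61))) = 500761 + (103054 + ((((0 + 0³) + 5*(-3)) - 1*(-48))*(-15) + 1/(243 + 61))) = 500761 + (103054 + ((((0 + 0) - 15) + 48)*(-15) + 1/304)) = 500761 + (103054 + (((0 - 15) + 48)*(-15) + 1/304)) = 500761 + (103054 + ((-15 + 48)*(-15) + 1/304)) = 500761 + (103054 + (33*(-15) + 1/304)) = 500761 + (103054 + (-495 + 1/304)) = 500761 + (103054 - 150479/304) = 500761 + 31177937/304 = 183409281/304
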